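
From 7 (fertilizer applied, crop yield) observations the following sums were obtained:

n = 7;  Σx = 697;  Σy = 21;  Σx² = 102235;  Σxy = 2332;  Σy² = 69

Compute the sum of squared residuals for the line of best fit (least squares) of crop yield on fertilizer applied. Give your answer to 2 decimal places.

Sxx = Σx² − (Σx)²/n = 102235 − 69401.285714 = 32833.714286
Sxy = Σxy − (Σx)(Σy)/n = 2332 − 2091 = 241
Syy = Σy² − (Σy)²/n = 69 − 63 = 6
b = Sxy/Sxx = 241/32833.714286 = 0.007340
SSE = Syy − b·Sxy = 6 − 0.007340·241 = 4.231056

4.23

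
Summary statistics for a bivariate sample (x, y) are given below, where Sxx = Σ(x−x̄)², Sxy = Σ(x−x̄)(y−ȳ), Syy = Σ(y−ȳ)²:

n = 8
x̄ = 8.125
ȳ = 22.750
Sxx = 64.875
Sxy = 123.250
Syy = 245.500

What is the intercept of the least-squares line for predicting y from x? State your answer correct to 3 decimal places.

b = Sxy/Sxx = 123.25/64.875 = 1.899807
a = ȳ − b·x̄ = 22.75 − 1.899807·8.125 = 7.314066

7.314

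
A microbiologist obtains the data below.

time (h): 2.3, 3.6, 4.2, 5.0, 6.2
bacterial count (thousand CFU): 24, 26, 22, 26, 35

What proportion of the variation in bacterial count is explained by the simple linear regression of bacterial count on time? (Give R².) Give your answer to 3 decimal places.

n = 5, Σx = 21.3, Σy = 133, Σxy = 588.2, Σx² = 99.33, Σy² = 3637
Sxx = Σx² − (Σx)²/n = 99.33 − 90.738 = 8.592
Sxy = Σxy − (Σx)(Σy)/n = 588.2 − 566.58 = 21.62
Syy = Σy² − (Σy)²/n = 3637 − 3537.8 = 99.2
R² = Sxy²/(Sxx·Syy) = (21.62)²/(8.592·99.2) = 0.548410

0.548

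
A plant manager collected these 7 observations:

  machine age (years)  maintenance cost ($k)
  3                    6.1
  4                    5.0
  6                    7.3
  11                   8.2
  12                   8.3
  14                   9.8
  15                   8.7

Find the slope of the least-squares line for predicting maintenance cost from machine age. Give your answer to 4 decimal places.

n = 7, Σx = 65, Σy = 53.4, Σxy = 539.6, Σx² = 747
Sxx = Σx² − (Σx)²/n = 747 − 603.571429 = 143.428571
Sxy = Σxy − (Σx)(Σy)/n = 539.6 − 495.857143 = 43.742857
b = Sxy/Sxx = 43.742857/143.428571 = 0.304980

0.3050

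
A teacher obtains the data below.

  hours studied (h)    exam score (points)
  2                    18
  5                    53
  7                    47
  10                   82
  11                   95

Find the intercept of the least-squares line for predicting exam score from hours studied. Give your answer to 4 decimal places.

3.2593

n = 5, Σx = 35, Σy = 295, Σxy = 2495, Σx² = 299
Sxx = Σx² − (Σx)²/n = 299 − 245 = 54
Sxy = Σxy − (Σx)(Σy)/n = 2495 − 2065 = 430
b = Sxy/Sxx = 430/54 = 7.962963
a = ȳ − b·x̄ = 59 − 7.962963·7 = 3.259259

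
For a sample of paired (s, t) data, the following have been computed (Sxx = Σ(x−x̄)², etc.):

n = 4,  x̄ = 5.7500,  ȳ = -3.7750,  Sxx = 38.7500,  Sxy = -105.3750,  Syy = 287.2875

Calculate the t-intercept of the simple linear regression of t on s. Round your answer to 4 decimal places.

b = Sxy/Sxx = -105.375/38.75 = -2.719355
a = ȳ − b·x̄ = -3.775 − (-2.719355)·5.75 = 11.861290

11.8613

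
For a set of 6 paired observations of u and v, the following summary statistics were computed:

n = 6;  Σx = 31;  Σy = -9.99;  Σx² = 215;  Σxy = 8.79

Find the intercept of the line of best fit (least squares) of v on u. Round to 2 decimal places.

Sxx = Σx² − (Σx)²/n = 215 − 160.166667 = 54.833333
Sxy = Σxy − (Σx)(Σy)/n = 8.79 − (-51.615) = 60.405
b = Sxy/Sxx = 60.405/54.833333 = 1.101611
a = ȳ − b·x̄ = -1.665 − 1.101611·5.166667 = -7.356657

-7.36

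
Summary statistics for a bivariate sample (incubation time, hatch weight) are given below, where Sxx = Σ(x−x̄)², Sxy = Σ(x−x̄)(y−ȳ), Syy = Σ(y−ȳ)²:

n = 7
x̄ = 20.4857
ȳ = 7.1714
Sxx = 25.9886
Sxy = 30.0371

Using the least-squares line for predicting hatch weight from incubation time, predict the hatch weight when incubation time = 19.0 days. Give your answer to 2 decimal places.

5.45

b = Sxy/Sxx = 30.0371/25.9886 = 1.155780
a = ȳ − b·x̄ = 7.1714 − 1.155780·20.4857 = -16.505559
ŷ(19.0) = a + b·19.0 = -16.505559 + 1.155780·19 = 5.454258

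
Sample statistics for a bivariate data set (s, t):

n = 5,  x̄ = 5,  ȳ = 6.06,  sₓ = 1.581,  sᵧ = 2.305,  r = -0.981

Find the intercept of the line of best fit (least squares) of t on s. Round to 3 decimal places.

13.211

b = r · sᵧ/sₓ = -0.981 · 2.305/1.581 = -1.430237
a = ȳ − b·x̄ = 6.06 − (-1.430237)·5 = 13.211186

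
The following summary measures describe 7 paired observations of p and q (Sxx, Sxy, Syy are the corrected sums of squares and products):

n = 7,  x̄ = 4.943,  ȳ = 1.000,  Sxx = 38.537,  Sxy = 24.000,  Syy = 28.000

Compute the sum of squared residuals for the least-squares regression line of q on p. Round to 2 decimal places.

b = Sxy/Sxx = 24/38.537 = 0.622778
SSE = Syy − b·Sxy = 28 − 0.622778·24 = 13.053325

13.05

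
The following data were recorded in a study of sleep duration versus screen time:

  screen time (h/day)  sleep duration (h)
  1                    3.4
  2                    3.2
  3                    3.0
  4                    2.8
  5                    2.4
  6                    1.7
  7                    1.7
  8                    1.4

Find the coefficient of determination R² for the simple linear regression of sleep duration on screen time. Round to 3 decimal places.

0.962

n = 8, Σx = 36, Σy = 19.6, Σxy = 75.3, Σx² = 204, Σy² = 52.14
Sxx = Σx² − (Σx)²/n = 204 − 162 = 42
Sxy = Σxy − (Σx)(Σy)/n = 75.3 − 88.2 = -12.9
Syy = Σy² − (Σy)²/n = 52.14 − 48.02 = 4.12
R² = Sxy²/(Sxx·Syy) = (-12.9)²/(42·4.12) = 0.961685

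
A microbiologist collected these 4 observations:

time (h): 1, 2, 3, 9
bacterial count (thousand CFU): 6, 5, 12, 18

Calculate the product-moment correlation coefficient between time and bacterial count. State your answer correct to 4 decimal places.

n = 4, Σx = 15, Σy = 41, Σxy = 214, Σx² = 95, Σy² = 529
Sxx = Σx² − (Σx)²/n = 95 − 56.25 = 38.75
Sxy = Σxy − (Σx)(Σy)/n = 214 − 153.75 = 60.25
Syy = Σy² − (Σy)²/n = 529 − 420.25 = 108.75
r = Sxy/√(Sxx·Syy) = 60.25/√(4214.0625) = 60.25/64.915811 = 0.928125

0.9281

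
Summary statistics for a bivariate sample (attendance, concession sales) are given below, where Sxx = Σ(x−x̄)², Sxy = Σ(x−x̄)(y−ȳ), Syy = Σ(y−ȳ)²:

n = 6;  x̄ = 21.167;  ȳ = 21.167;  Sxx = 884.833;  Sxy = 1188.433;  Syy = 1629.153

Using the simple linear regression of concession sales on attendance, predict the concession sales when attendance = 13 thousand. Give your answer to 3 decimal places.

10.198

b = Sxy/Sxx = 1188.433/884.833 = 1.343116
a = ȳ − b·x̄ = 21.167 − 1.343116·21.167 = -7.262728
ŷ(13) = a + b·13 = -7.262728 + 1.343116·13 = 10.197775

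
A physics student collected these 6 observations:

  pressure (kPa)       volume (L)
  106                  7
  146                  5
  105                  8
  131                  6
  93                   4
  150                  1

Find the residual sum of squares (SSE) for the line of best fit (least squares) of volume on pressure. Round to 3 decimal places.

22.132

n = 6, Σx = 731, Σy = 31, Σxy = 3620, Σx² = 91887, Σy² = 191
Sxx = Σx² − (Σx)²/n = 91887 − 89060.166667 = 2826.833333
Sxy = Σxy − (Σx)(Σy)/n = 3620 − 3776.833333 = -156.833333
Syy = Σy² − (Σy)²/n = 191 − 160.166667 = 30.833333
b = Sxy/Sxx = -156.833333/2826.833333 = -0.055480
SSE = Syy − b·Sxy = 30.833333 − (-0.055480)·(-156.833333) = 22.132186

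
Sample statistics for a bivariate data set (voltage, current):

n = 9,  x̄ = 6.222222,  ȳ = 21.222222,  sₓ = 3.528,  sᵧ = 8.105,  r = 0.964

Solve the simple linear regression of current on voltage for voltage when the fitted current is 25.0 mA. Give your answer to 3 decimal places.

b = r · sᵧ/sₓ = 0.964 · 8.105/3.528 = 2.214632
a = ȳ − b·x̄ = 21.222222 − 2.214632·6.222222 = 7.442293
Set a + b·x = 25.0: x = (25.0 − 7.442293) / 2.214632 = 7.928049

7.928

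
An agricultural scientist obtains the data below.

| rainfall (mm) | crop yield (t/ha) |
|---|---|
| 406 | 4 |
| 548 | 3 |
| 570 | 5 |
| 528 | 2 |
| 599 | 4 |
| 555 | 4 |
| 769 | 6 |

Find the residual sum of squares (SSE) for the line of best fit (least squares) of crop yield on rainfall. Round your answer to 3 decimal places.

n = 7, Σx = 3975, Σy = 28, Σxy = 16404, Σx² = 2327011, Σy² = 122
Sxx = Σx² − (Σx)²/n = 2327011 − 2257232.142857 = 69778.857143
Sxy = Σxy − (Σx)(Σy)/n = 16404 − 15900 = 504
Syy = Σy² − (Σy)²/n = 122 − 112 = 10
b = Sxy/Sxx = 504/69778.857143 = 0.007223
SSE = Syy − b·Sxy = 10 − 0.007223·504 = 6.359700

6.360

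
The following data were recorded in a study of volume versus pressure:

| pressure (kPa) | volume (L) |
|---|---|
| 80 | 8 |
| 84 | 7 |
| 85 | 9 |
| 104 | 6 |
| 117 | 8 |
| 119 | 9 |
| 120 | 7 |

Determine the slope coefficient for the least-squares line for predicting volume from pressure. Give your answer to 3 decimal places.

n = 7, Σx = 709, Σy = 54, Σxy = 5464, Σx² = 73747
Sxx = Σx² − (Σx)²/n = 73747 − 71811.571429 = 1935.428571
Sxy = Σxy − (Σx)(Σy)/n = 5464 − 5469.428571 = -5.428571
b = Sxy/Sxx = -5.428571/1935.428571 = -0.002805

-0.003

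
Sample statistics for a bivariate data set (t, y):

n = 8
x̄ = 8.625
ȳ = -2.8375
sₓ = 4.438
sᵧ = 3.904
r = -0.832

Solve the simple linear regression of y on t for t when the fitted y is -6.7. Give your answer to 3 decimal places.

b = r · sᵧ/sₓ = -0.832 · 3.904/4.438 = -0.731890
a = ȳ − b·x̄ = -2.8375 − (-0.731890)·8.625 = 3.475052
Set a + b·x = -6.7: x = (-6.7 − 3.475052) / (-0.731890) = 13.902432

13.902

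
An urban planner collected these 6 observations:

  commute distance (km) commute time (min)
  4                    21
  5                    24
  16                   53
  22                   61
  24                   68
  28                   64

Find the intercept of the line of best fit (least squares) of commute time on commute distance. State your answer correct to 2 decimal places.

n = 6, Σx = 99, Σy = 291, Σxy = 5818, Σx² = 2141
Sxx = Σx² − (Σx)²/n = 2141 − 1633.5 = 507.5
Sxy = Σxy − (Σx)(Σy)/n = 5818 − 4801.5 = 1016.5
b = Sxy/Sxx = 1016.5/507.5 = 2.002956
a = ȳ − b·x̄ = 48.5 − 2.002956·16.5 = 15.451232

15.45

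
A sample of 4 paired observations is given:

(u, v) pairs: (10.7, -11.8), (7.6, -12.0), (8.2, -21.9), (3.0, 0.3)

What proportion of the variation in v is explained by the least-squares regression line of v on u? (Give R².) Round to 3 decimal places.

n = 4, Σx = 29.5, Σy = -45.4, Σxy = -396.14, Σx² = 248.49, Σy² = 762.94
Sxx = Σx² − (Σx)²/n = 248.49 − 217.5625 = 30.9275
Sxy = Σxy − (Σx)(Σy)/n = -396.14 − (-334.825) = -61.315
Syy = Σy² − (Σy)²/n = 762.94 − 515.29 = 247.65
R² = Sxy²/(Sxx·Syy) = (-61.315)²/(30.9275·247.65) = 0.490852

0.491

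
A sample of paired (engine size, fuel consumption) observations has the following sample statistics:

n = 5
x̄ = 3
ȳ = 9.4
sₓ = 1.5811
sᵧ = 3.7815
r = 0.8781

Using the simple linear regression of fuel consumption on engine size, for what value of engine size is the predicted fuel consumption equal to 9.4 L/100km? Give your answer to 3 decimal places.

3.000

b = r · sᵧ/sₓ = 0.8781 · 3.7815/1.5811 = 2.100142
a = ȳ − b·x̄ = 9.4 − 2.100142·3 = 3.099573
Set a + b·x = 9.4: x = (9.4 − 3.099573) / 2.100142 = 3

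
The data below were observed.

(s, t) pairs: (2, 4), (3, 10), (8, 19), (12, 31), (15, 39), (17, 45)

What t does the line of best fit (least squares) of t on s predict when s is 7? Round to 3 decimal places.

18.129

n = 6, Σx = 57, Σy = 148, Σxy = 1912, Σx² = 735
Sxx = Σx² − (Σx)²/n = 735 − 541.5 = 193.5
Sxy = Σxy − (Σx)(Σy)/n = 1912 − 1406 = 506
b = Sxy/Sxx = 506/193.5 = 2.614987
a = ȳ − b·x̄ = 24.666667 − 2.614987·9.5 = -0.175711
ŷ(7) = a + b·7 = -0.175711 + 2.614987·7 = 18.129199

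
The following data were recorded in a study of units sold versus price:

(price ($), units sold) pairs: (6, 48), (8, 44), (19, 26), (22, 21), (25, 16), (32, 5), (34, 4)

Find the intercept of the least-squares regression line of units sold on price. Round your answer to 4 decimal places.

n = 7, Σx = 146, Σy = 164, Σxy = 2292, Σx² = 3750
Sxx = Σx² − (Σx)²/n = 3750 − 3045.142857 = 704.857143
Sxy = Σxy − (Σx)(Σy)/n = 2292 − 3420.571429 = -1128.571429
b = Sxy/Sxx = -1128.571429/704.857143 = -1.601135
a = ȳ − b·x̄ = 23.428571 − (-1.601135)·20.857143 = 56.823672

56.8237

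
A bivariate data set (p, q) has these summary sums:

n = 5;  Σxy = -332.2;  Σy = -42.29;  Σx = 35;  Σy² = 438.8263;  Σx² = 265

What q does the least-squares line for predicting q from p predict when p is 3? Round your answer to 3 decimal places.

Sxx = Σx² − (Σx)²/n = 265 − 245 = 20
Sxy = Σxy − (Σx)(Σy)/n = -332.2 − (-296.03) = -36.17
b = Sxy/Sxx = -36.17/20 = -1.8085
a = ȳ − b·x̄ = -8.458 − (-1.8085)·7 = 4.2015
ŷ(3) = a + b·3 = 4.2015 + (-1.8085)·3 = -1.224

-1.224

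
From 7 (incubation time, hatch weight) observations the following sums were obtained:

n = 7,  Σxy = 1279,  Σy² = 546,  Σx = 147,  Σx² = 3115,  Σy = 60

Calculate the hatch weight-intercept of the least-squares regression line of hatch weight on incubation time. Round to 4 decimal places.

Sxx = Σx² − (Σx)²/n = 3115 − 3087 = 28
Sxy = Σxy − (Σx)(Σy)/n = 1279 − 1260 = 19
b = Sxy/Sxx = 19/28 = 0.678571
a = ȳ − b·x̄ = 8.571429 − 0.678571·21 = -5.678571

-5.6786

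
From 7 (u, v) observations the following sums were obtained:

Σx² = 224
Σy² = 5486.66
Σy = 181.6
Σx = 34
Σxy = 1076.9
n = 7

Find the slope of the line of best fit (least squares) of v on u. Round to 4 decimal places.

3.3104

Sxx = Σx² − (Σx)²/n = 224 − 165.142857 = 58.857143
Sxy = Σxy − (Σx)(Σy)/n = 1076.9 − 882.057143 = 194.842857
b = Sxy/Sxx = 194.842857/58.857143 = 3.310437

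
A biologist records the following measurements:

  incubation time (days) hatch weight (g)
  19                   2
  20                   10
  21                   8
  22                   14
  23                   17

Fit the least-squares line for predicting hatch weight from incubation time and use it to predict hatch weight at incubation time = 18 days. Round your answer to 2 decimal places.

n = 5, Σx = 105, Σy = 51, Σxy = 1105, Σx² = 2215
Sxx = Σx² − (Σx)²/n = 2215 − 2205 = 10
Sxy = Σxy − (Σx)(Σy)/n = 1105 − 1071 = 34
b = Sxy/Sxx = 34/10 = 3.4
a = ȳ − b·x̄ = 10.2 − 3.4·21 = -61.2
ŷ(18) = a + b·18 = -61.2 + 3.4·18 = 0

0.00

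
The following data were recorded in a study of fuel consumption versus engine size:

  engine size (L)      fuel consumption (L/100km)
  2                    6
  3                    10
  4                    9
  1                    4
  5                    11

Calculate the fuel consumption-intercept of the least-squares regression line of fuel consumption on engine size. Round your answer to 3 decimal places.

2.900

n = 5, Σx = 15, Σy = 40, Σxy = 137, Σx² = 55
Sxx = Σx² − (Σx)²/n = 55 − 45 = 10
Sxy = Σxy − (Σx)(Σy)/n = 137 − 120 = 17
b = Sxy/Sxx = 17/10 = 1.7
a = ȳ − b·x̄ = 8 − 1.7·3 = 2.9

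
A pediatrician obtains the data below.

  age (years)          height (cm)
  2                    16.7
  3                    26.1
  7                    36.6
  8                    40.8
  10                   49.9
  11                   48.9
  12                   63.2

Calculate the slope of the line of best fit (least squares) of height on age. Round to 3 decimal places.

n = 7, Σx = 53, Σy = 282.2, Σxy = 2489.6, Σx² = 491
Sxx = Σx² − (Σx)²/n = 491 − 401.285714 = 89.714286
Sxy = Σxy − (Σx)(Σy)/n = 2489.6 − 2136.657143 = 352.942857
b = Sxy/Sxx = 352.942857/89.714286 = 3.934076

3.934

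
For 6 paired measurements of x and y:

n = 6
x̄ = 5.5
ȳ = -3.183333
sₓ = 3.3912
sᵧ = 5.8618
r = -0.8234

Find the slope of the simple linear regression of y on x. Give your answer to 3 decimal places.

-1.423

b = r · sᵧ/sₓ = -0.8234 · 5.8618/3.3912 = -1.423274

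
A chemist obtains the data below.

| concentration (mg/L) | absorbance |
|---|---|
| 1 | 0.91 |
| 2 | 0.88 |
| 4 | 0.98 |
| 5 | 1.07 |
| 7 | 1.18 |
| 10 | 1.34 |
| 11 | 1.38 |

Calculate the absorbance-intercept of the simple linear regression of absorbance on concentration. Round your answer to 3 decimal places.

0.808

n = 7, Σx = 40, Σy = 7.74, Σxy = 48.78, Σx² = 316
Sxx = Σx² − (Σx)²/n = 316 − 228.571429 = 87.428571
Sxy = Σxy − (Σx)(Σy)/n = 48.78 − 44.228571 = 4.551429
b = Sxy/Sxx = 4.551429/87.428571 = 0.052059
a = ȳ − b·x̄ = 1.105714 − 0.052059·5.714286 = 0.808235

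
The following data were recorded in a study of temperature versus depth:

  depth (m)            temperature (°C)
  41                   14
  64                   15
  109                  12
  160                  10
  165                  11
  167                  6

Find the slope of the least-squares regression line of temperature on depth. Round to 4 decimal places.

-0.0485

n = 6, Σx = 706, Σy = 68, Σxy = 7259, Σx² = 98372
Sxx = Σx² − (Σx)²/n = 98372 − 83072.666667 = 15299.333333
Sxy = Σxy − (Σx)(Σy)/n = 7259 − 8001.333333 = -742.333333
b = Sxy/Sxx = -742.333333/15299.333333 = -0.048521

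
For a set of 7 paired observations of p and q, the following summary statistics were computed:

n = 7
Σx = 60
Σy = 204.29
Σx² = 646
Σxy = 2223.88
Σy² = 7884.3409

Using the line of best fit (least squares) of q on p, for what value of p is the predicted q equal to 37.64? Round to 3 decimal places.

10.927

Sxx = Σx² − (Σx)²/n = 646 − 514.285714 = 131.714286
Sxy = Σxy − (Σx)(Σy)/n = 2223.88 − 1751.057143 = 472.822857
b = Sxy/Sxx = 472.822857/131.714286 = 3.589761
a = ȳ − b·x̄ = 29.184286 − 3.589761·8.571429 = -1.585098
Set a + b·x = 37.64: x = (37.64 − (-1.585098)) / 3.589761 = 10.926937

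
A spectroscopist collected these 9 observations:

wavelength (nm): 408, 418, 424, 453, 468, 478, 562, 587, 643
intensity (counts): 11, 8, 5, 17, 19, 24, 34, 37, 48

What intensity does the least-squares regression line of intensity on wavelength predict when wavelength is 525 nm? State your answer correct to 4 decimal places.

27.9156

n = 9, Σx = 4441, Σy = 203, Σxy = 109708, Σx² = 2247543
Sxx = Σx² − (Σx)²/n = 2247543 − 2191386.777778 = 56156.222222
Sxy = Σxy − (Σx)(Σy)/n = 109708 − 100169.222222 = 9538.777778
b = Sxy/Sxx = 9538.777778/56156.222222 = 0.169861
a = ȳ − b·x̄ = 22.555556 − 0.169861·493.444444 = -61.261637
ŷ(525) = a + b·525 = -61.261637 + 0.169861·525 = 27.915628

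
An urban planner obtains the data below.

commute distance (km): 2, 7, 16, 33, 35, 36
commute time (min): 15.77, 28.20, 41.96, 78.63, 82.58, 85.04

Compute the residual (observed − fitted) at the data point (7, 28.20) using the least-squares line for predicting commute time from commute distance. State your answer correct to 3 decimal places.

2.013

n = 6, Σx = 129, Σy = 332.18, Σxy = 9446.83, Σx² = 3919
Sxx = Σx² − (Σx)²/n = 3919 − 2773.5 = 1145.5
Sxy = Σxy − (Σx)(Σy)/n = 9446.83 − 7141.87 = 2304.96
b = Sxy/Sxx = 2304.96/1145.5 = 2.012187
a = ȳ − b·x̄ = 55.363333 − 2.012187·21.5 = 12.101317
ŷ(7) = 12.101317 + 2.012187·7 = 26.186624
residual = y − ŷ = 28.20 − 26.186624 = 2.013376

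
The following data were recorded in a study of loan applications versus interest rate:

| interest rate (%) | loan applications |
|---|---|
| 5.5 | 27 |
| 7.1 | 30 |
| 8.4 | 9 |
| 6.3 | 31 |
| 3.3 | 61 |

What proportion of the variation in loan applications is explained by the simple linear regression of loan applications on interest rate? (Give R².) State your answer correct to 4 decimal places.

n = 5, Σx = 30.6, Σy = 158, Σxy = 833.7, Σx² = 201.8, Σy² = 6392
Sxx = Σx² − (Σx)²/n = 201.8 − 187.272 = 14.528
Sxy = Σxy − (Σx)(Σy)/n = 833.7 − 966.96 = -133.26
Syy = Σy² − (Σy)²/n = 6392 − 4992.8 = 1399.2
R² = Sxy²/(Sxx·Syy) = (-133.26)²/(14.528·1399.2) = 0.873603

0.8736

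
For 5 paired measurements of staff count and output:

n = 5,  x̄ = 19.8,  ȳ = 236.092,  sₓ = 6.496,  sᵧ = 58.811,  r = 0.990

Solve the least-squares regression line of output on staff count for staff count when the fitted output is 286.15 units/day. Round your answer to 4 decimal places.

25.3850

b = r · sᵧ/sₓ = 0.99 · 58.811/6.496 = 8.962883
a = ȳ − b·x̄ = 236.092 − 8.962883·19.8 = 58.626910
Set a + b·x = 286.15: x = (286.15 − 58.626910) / 8.962883 = 25.385033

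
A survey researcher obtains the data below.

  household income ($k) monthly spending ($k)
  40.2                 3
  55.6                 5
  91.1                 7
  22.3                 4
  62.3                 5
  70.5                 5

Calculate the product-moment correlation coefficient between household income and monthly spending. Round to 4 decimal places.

0.8586

n = 6, Σx = 342, Σy = 29, Σxy = 1789.5, Σx² = 22355.44, Σy² = 149
Sxx = Σx² − (Σx)²/n = 22355.44 − 19494 = 2861.44
Sxy = Σxy − (Σx)(Σy)/n = 1789.5 − 1653 = 136.5
Syy = Σy² − (Σy)²/n = 149 − 140.166667 = 8.833333
r = Sxy/√(Sxx·Syy) = 136.5/√(25276.053333) = 136.5/158.984444 = 0.858575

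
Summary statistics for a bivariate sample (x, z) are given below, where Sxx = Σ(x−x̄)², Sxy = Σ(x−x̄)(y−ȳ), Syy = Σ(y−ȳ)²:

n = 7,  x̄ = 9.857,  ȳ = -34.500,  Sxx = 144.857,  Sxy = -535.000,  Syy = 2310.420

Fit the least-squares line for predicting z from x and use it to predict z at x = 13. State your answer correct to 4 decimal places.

-46.1080

b = Sxy/Sxx = -535/144.857 = -3.693298
a = ȳ − b·x̄ = -34.5 − (-3.693298)·9.857 = 1.904834
ŷ(13) = a + b·13 = 1.904834 + (-3.693298)·13 = -46.108034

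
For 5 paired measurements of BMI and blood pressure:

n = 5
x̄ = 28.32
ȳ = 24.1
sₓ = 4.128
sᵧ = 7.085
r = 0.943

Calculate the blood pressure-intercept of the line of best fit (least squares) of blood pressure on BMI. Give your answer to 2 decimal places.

b = r · sᵧ/sₓ = 0.943 · 7.085/4.128 = 1.618497
a = ȳ − b·x̄ = 24.1 − 1.618497·28.32 = -21.735831

-21.74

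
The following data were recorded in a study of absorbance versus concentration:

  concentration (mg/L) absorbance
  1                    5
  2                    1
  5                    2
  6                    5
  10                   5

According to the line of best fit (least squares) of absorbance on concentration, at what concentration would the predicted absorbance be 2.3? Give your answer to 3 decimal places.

-1.430

n = 5, Σx = 24, Σy = 18, Σxy = 97, Σx² = 166
Sxx = Σx² − (Σx)²/n = 166 − 115.2 = 50.8
Sxy = Σxy − (Σx)(Σy)/n = 97 − 86.4 = 10.6
b = Sxy/Sxx = 10.6/50.8 = 0.208661
a = ȳ − b·x̄ = 3.6 − 0.208661·4.8 = 2.598425
Set a + b·x = 2.3: x = (2.3 − 2.598425) / 0.208661 = -1.430189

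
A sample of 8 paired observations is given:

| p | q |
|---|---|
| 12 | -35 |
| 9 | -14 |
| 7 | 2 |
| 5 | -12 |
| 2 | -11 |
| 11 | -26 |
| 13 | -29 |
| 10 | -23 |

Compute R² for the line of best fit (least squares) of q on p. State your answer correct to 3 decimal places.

n = 8, Σx = 69, Σy = -148, Σxy = -1507, Σx² = 693, Σy² = 3736
Sxx = Σx² − (Σx)²/n = 693 − 595.125 = 97.875
Sxy = Σxy − (Σx)(Σy)/n = -1507 − (-1276.5) = -230.5
Syy = Σy² − (Σy)²/n = 3736 − 2738 = 998
R² = Sxy²/(Sxx·Syy) = (-230.5)²/(97.875·998) = 0.543926

0.544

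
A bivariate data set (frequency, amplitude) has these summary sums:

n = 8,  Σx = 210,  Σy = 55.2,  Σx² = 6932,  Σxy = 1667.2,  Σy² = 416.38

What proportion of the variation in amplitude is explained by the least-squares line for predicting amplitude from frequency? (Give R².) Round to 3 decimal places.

Sxx = Σx² − (Σx)²/n = 6932 − 5512.5 = 1419.5
Sxy = Σxy − (Σx)(Σy)/n = 1667.2 − 1449 = 218.2
Syy = Σy² − (Σy)²/n = 416.38 − 380.88 = 35.5
R² = Sxy²/(Sxx·Syy) = (218.2)²/(1419.5·35.5) = 0.944813

0.945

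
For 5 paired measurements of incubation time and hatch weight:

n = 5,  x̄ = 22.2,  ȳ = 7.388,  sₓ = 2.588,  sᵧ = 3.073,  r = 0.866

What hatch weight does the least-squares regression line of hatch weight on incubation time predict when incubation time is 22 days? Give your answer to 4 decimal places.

b = r · sᵧ/sₓ = 0.866 · 3.073/2.588 = 1.028291
a = ȳ − b·x̄ = 7.388 − 1.028291·22.2 = -15.440068
ŷ(22) = a + b·22 = -15.440068 + 1.028291·22 = 7.182342

7.1823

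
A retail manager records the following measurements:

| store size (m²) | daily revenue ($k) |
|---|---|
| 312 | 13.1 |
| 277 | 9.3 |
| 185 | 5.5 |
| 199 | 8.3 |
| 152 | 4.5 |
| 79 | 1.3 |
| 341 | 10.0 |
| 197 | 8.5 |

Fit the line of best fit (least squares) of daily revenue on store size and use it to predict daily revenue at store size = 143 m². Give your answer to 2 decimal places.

n = 8, Σx = 1742, Σy = 60.5, Σxy = 15203.7, Σx² = 432334
Sxx = Σx² − (Σx)²/n = 432334 − 379320.5 = 53013.5
Sxy = Σxy − (Σx)(Σy)/n = 15203.7 − 13173.875 = 2029.825
b = Sxy/Sxx = 2029.825/53013.5 = 0.038289
a = ȳ − b·x̄ = 7.5625 − 0.038289·217.75 = -0.774893
ŷ(143) = a + b·143 = -0.774893 + 0.038289·143 = 4.700410

4.70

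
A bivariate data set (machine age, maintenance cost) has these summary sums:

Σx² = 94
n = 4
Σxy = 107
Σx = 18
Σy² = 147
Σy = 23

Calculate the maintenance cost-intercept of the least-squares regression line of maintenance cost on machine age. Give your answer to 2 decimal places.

4.54

Sxx = Σx² − (Σx)²/n = 94 − 81 = 13
Sxy = Σxy − (Σx)(Σy)/n = 107 − 103.5 = 3.5
b = Sxy/Sxx = 3.5/13 = 0.269231
a = ȳ − b·x̄ = 5.75 − 0.269231·4.5 = 4.538462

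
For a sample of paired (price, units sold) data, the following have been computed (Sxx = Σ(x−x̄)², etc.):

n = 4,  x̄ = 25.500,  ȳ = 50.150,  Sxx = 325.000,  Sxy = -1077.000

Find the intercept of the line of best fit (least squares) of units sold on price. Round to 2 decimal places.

134.65

b = Sxy/Sxx = -1077/325 = -3.313846
a = ȳ − b·x̄ = 50.15 − (-3.313846)·25.5 = 134.653077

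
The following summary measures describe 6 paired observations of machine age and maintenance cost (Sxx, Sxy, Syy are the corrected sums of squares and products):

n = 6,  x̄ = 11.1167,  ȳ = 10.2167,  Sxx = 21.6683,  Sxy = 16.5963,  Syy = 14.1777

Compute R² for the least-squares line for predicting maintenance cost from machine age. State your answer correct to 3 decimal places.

R² = Sxy²/(Sxx·Syy) = (16.5963)²/(21.6683·14.1777) = 0.896586

0.897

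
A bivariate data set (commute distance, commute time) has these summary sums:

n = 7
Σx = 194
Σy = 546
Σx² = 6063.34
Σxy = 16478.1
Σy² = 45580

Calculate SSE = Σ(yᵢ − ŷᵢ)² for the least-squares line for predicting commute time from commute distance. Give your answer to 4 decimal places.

Sxx = Σx² − (Σx)²/n = 6063.34 − 5376.571429 = 686.768571
Sxy = Σxy − (Σx)(Σy)/n = 16478.1 − 15132 = 1346.1
Syy = Σy² − (Σy)²/n = 45580 − 42588 = 2992
b = Sxy/Sxx = 1346.1/686.768571 = 1.960049
SSE = Syy − b·Sxy = 2992 − 1.960049·1346.1 = 353.578142

353.5781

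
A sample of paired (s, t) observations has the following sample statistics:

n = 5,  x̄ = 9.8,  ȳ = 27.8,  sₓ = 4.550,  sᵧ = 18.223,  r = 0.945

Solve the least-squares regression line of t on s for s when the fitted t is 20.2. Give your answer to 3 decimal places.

7.792

b = r · sᵧ/sₓ = 0.945 · 18.223/4.55 = 3.784777
a = ȳ − b·x̄ = 27.8 − 3.784777·9.8 = -9.290814
Set a + b·x = 20.2: x = (20.2 − (-9.290814)) / 3.784777 = 7.791956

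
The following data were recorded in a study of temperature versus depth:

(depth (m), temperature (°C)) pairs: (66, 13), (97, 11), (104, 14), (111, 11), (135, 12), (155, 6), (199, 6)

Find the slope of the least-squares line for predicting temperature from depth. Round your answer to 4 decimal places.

-0.0612

n = 7, Σx = 867, Σy = 73, Σxy = 8346, Σx² = 118753
Sxx = Σx² − (Σx)²/n = 118753 − 107384.142857 = 11368.857143
Sxy = Σxy − (Σx)(Σy)/n = 8346 − 9041.571429 = -695.571429
b = Sxy/Sxx = -695.571429/11368.857143 = -0.061182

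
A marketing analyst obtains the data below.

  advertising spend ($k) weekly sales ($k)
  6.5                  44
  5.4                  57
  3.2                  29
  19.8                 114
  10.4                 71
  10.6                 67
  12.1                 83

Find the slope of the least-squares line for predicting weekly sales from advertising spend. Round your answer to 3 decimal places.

4.885

n = 7, Σx = 68, Σy = 465, Σxy = 5396.7, Σx² = 840.62
Sxx = Σx² − (Σx)²/n = 840.62 − 660.571429 = 180.048571
Sxy = Σxy − (Σx)(Σy)/n = 5396.7 − 4517.142857 = 879.557143
b = Sxy/Sxx = 879.557143/180.048571 = 4.885110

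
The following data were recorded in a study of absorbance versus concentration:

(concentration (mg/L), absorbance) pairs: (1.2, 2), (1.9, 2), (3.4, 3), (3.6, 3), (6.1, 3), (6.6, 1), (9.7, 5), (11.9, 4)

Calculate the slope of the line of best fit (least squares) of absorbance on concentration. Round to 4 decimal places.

n = 8, Σx = 44.4, Σy = 23, Σxy = 148.2, Σx² = 346.04
Sxx = Σx² − (Σx)²/n = 346.04 − 246.42 = 99.62
Sxy = Σxy − (Σx)(Σy)/n = 148.2 − 127.65 = 20.55
b = Sxy/Sxx = 20.55/99.62 = 0.206284

0.2063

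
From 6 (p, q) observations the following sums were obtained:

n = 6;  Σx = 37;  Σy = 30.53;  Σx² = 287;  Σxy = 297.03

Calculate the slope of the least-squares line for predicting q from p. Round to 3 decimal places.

Sxx = Σx² − (Σx)²/n = 287 − 228.166667 = 58.833333
Sxy = Σxy − (Σx)(Σy)/n = 297.03 − 188.268333 = 108.761667
b = Sxy/Sxx = 108.761667/58.833333 = 1.848640

1.849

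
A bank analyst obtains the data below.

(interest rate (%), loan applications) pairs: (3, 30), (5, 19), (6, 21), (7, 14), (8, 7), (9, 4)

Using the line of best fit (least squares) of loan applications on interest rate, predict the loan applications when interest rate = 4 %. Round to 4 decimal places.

25.9000

n = 6, Σx = 38, Σy = 95, Σxy = 501, Σx² = 264
Sxx = Σx² − (Σx)²/n = 264 − 240.666667 = 23.333333
Sxy = Σxy − (Σx)(Σy)/n = 501 − 601.666667 = -100.666667
b = Sxy/Sxx = -100.666667/23.333333 = -4.314286
a = ȳ − b·x̄ = 15.833333 − (-4.314286)·6.333333 = 43.157143
ŷ(4) = a + b·4 = 43.157143 + (-4.314286)·4 = 25.9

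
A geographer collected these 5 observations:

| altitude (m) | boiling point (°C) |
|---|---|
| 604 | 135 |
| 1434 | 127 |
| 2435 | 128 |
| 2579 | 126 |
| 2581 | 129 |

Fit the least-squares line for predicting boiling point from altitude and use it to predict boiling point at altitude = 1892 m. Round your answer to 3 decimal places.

n = 5, Σx = 9633, Σy = 645, Σxy = 1233241, Σx² = 21663199
Sxx = Σx² − (Σx)²/n = 21663199 − 18558937.8 = 3104261.2
Sxy = Σxy − (Σx)(Σy)/n = 1233241 − 1242657 = -9416
b = Sxy/Sxx = -9416/3104261.2 = -0.003033
a = ȳ − b·x̄ = 129 − (-0.003033)·1926.6 = 134.843859
ŷ(1892) = a + b·1892 = 134.843859 + (-0.003033)·1892 = 129.104950

129.105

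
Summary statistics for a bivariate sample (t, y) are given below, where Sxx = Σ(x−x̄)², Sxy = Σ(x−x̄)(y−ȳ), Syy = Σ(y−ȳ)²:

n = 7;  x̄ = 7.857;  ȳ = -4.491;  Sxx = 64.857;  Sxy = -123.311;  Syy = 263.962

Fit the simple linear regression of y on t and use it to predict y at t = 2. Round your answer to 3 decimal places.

6.645

b = Sxy/Sxx = -123.311/64.857 = -1.901275
a = ȳ − b·x̄ = -4.491 − (-1.901275)·7.857 = 10.447319
ŷ(2) = a + b·2 = 10.447319 + (-1.901275)·2 = 6.644768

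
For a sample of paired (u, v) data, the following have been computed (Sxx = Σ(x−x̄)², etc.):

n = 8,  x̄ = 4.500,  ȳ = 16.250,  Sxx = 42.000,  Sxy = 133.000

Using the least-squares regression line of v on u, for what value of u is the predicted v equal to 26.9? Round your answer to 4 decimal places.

b = Sxy/Sxx = 133/42 = 3.166667
a = ȳ − b·x̄ = 16.25 − 3.166667·4.5 = 2
Set a + b·x = 26.9: x = (26.9 − 2) / 3.166667 = 7.863158

7.8632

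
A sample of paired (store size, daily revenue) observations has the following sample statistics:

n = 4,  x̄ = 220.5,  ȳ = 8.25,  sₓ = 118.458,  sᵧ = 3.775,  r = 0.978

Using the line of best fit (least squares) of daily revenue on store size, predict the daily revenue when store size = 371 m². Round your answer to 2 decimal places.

b = r · sᵧ/sₓ = 0.978 · 3.775/118.458 = 0.031167
a = ȳ − b·x̄ = 8.25 − 0.031167·220.5 = 1.377733
ŷ(371) = a + b·371 = 1.377733 + 0.031167·371 = 12.940595

12.94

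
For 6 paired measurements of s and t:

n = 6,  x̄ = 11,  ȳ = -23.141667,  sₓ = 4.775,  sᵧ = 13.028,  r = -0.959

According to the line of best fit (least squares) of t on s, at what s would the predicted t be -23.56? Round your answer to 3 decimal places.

11.160

b = r · sᵧ/sₓ = -0.959 · 13.028/4.775 = -2.616514
a = ȳ − b·x̄ = -23.141667 − (-2.616514)·11 = 5.639982
Set a + b·x = -23.56: x = (-23.56 − 5.639982) / (-2.616514) = 11.159882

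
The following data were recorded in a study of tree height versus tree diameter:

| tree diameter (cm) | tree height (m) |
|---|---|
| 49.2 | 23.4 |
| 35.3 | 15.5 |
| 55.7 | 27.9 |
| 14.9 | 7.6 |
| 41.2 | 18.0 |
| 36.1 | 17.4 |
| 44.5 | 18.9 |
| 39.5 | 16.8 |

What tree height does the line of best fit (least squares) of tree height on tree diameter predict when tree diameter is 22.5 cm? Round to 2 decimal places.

10.06

n = 8, Σx = 316.4, Σy = 145.5, Σxy = 6240.09, Σx² = 13532.38
Sxx = Σx² − (Σx)²/n = 13532.38 − 12513.62 = 1018.76
Sxy = Σxy − (Σx)(Σy)/n = 6240.09 − 5754.525 = 485.565
b = Sxy/Sxx = 485.565/1018.76 = 0.476624
a = ȳ − b·x̄ = 18.1875 − 0.476624·39.55 = -0.662961
ŷ(22.5) = a + b·22.5 = -0.662961 + 0.476624·22.5 = 10.061069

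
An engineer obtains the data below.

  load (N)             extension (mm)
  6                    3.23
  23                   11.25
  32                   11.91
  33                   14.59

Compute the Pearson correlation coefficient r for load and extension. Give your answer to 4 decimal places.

0.9678

n = 4, Σx = 94, Σy = 40.98, Σxy = 1140.72, Σx² = 2678, Σy² = 491.7116
Sxx = Σx² − (Σx)²/n = 2678 − 2209 = 469
Sxy = Σxy − (Σx)(Σy)/n = 1140.72 − 963.03 = 177.69
Syy = Σy² − (Σy)²/n = 491.7116 − 419.8401 = 71.8715
r = Sxy/√(Sxx·Syy) = 177.69/√(33707.7335) = 177.69/183.596660 = 0.967828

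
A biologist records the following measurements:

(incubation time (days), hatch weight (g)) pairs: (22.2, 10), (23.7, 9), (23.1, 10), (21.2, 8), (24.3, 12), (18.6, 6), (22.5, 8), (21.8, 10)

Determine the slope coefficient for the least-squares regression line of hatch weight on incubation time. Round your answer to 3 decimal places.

n = 8, Σx = 177.4, Σy = 73, Σxy = 1637.1, Σx² = 3955.52
Sxx = Σx² − (Σx)²/n = 3955.52 − 3933.845 = 21.675
Sxy = Σxy − (Σx)(Σy)/n = 1637.1 − 1618.775 = 18.325
b = Sxy/Sxx = 18.325/21.675 = 0.845444

0.845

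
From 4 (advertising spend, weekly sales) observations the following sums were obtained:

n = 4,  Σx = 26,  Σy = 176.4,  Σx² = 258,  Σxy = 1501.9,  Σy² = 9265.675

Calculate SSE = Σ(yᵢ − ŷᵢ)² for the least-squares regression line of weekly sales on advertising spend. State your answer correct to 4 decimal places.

68.0295

Sxx = Σx² − (Σx)²/n = 258 − 169 = 89
Sxy = Σxy − (Σx)(Σy)/n = 1501.9 − 1146.6 = 355.3
Syy = Σy² − (Σy)²/n = 9265.675 − 7779.24 = 1486.435
b = Sxy/Sxx = 355.3/89 = 3.992135
SSE = Syy − b·Sxy = 1486.435 − 3.992135·355.3 = 68.029494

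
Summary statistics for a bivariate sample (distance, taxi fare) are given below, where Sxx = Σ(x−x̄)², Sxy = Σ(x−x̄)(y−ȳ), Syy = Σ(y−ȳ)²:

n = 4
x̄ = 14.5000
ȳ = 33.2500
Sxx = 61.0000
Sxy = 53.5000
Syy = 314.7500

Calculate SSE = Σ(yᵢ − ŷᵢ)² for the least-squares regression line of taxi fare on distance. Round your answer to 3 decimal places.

b = Sxy/Sxx = 53.5/61 = 0.877049
SSE = Syy − b·Sxy = 314.75 − 0.877049·53.5 = 267.827869

267.828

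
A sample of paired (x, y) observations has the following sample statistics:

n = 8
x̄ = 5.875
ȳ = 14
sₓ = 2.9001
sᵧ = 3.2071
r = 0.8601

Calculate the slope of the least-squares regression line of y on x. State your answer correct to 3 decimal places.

0.951

b = r · sᵧ/sₓ = 0.8601 · 3.2071/2.9001 = 0.951149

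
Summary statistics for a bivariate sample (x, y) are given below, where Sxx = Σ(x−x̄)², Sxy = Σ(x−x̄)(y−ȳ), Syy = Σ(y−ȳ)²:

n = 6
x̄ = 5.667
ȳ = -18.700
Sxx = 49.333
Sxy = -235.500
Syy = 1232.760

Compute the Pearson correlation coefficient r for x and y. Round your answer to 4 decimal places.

r = Sxy/√(Sxx·Syy) = -235.5/√(60815.74908) = -235.5/246.608494 = -0.954955

-0.9550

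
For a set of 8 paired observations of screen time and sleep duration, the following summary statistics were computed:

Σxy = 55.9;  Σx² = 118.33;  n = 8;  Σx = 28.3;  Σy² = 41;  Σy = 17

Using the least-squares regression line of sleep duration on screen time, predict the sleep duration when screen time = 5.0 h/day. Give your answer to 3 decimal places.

1.785

Sxx = Σx² − (Σx)²/n = 118.33 − 100.11125 = 18.21875
Sxy = Σxy − (Σx)(Σy)/n = 55.9 − 60.1375 = -4.2375
b = Sxy/Sxx = -4.2375/18.21875 = -0.232590
a = ȳ − b·x̄ = 2.125 − (-0.232590)·3.5375 = 2.947787
ŷ(5.0) = a + b·5.0 = 2.947787 + (-0.232590)·5 = 1.784837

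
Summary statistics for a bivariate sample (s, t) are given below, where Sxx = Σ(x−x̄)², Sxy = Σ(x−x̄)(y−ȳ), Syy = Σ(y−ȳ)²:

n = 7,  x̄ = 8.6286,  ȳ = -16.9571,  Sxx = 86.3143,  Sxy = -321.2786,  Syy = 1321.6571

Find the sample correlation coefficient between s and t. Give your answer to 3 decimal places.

-0.951

r = Sxy/√(Sxx·Syy) = -321.2786/√(114077.907427) = -321.2786/337.754212 = -0.951220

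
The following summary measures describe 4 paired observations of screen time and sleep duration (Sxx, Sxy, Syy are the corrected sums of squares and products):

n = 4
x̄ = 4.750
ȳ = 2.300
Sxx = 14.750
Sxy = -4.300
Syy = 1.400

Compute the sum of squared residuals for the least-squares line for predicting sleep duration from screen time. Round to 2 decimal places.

0.15

b = Sxy/Sxx = -4.3/14.75 = -0.291525
SSE = Syy − b·Sxy = 1.4 − (-0.291525)·(-4.3) = 0.146441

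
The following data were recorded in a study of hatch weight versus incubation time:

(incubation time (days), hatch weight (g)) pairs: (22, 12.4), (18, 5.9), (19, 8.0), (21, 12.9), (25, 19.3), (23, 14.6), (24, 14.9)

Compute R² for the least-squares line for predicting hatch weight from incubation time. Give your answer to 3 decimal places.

0.944

n = 7, Σx = 152, Σy = 88, Σxy = 1977.8, Σx² = 3340, Σy² = 1226.64
Sxx = Σx² − (Σx)²/n = 3340 − 3300.571429 = 39.428571
Sxy = Σxy − (Σx)(Σy)/n = 1977.8 − 1910.857143 = 66.942857
Syy = Σy² − (Σy)²/n = 1226.64 − 1106.285714 = 120.354286
R² = Sxy²/(Sxx·Syy) = (66.942857)²/(39.428571·120.354286) = 0.944356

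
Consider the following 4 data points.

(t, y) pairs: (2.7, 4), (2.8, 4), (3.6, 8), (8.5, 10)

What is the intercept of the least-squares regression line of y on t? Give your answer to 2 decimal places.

n = 4, Σx = 17.6, Σy = 26, Σxy = 135.8, Σx² = 100.34
Sxx = Σx² − (Σx)²/n = 100.34 − 77.44 = 22.9
Sxy = Σxy − (Σx)(Σy)/n = 135.8 − 114.4 = 21.4
b = Sxy/Sxx = 21.4/22.9 = 0.934498
a = ȳ − b·x̄ = 6.5 − 0.934498·4.4 = 2.388210

2.39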